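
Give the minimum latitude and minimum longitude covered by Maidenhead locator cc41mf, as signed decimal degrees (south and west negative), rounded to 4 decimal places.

-68.7917, -131.0000

Field C=2, C=2: +2·20° lon, +2·10° lat → SW at lon -140°, lat -70°.
Square 4, 1: +4·2° lon, +1·1° lat → SW at lon -132°, lat -69°.
Subsquare m=12, f=5: +12·0.0833333° lon, +5·0.0416667° lat → SW at lon -131°, lat -68.7917°.
latitude -68.7917, longitude -131.0000.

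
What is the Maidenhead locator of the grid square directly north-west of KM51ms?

KM51lt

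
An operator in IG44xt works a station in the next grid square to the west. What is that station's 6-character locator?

Longitude subsquare x = 23; −1 → 22 = w.
The latitude characters are unchanged.

IG44wt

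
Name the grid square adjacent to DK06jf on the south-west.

Longitude subsquare j = 9; −1 → 8 = i.
Latitude subsquare f = 5; −1 → 4 = e.

DK06ie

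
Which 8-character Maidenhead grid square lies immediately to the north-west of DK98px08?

DK98ox99

Longitude extended square 0; −1 → -1, wraps to 9, carry into subsquare.
Longitude subsquare p = 15; −1 → 14 = o.
Latitude extended square 8; +1 → 9.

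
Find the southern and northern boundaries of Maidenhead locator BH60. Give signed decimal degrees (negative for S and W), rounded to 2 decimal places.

Field B=1, H=7: +1·20° lon, +7·10° lat → SW at lon -160°, lat -20°.
Square 6, 0: +6·2° lon, +0·1° lat → SW at lon -148°, lat -20°.
Cell spans 2° lon × 1° lat.
south -20.00, north -19.00.

-20.00, -19.00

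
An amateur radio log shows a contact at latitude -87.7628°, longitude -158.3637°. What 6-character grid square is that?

Shift to the Maidenhead origin (180°W, 90°S): lon 21.6363, lat 2.2372.
Field: lon ⌊21.6363/20⌋ = 1 → B; lat ⌊2.2372/10⌋ = 0 → A.
Square: lon ⌊1.6363/2⌋ = 0; lat ⌊2.2372/1⌋ = 2.
Subsquare: lon ⌊1.6363/0.0833333⌋ = 19 → t; lat ⌊0.2372/0.0416667⌋ = 5 → f.

BA02tf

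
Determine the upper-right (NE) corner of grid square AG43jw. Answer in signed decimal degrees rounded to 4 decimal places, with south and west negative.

Field A=0, G=6: +0·20° lon, +6·10° lat → SW at lon -180°, lat -30°.
Square 4, 3: +4·2° lon, +3·1° lat → SW at lon -172°, lat -27°.
Subsquare j=9, w=22: +9·0.0833333° lon, +22·0.0416667° lat → SW at lon -171.25°, lat -26.0833°.
Cell spans 0.0833333° lon × 0.0416667° lat. NE corner is SW corner plus one full cell.
latitude -26.0417, longitude -171.1667.

-26.0417, -171.1667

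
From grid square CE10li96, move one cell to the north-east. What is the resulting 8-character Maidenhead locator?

CE10mi07

Longitude extended square 9; +1 → 10, wraps to 0, carry into subsquare.
Longitude subsquare l = 11; +1 → 12 = m.
Latitude extended square 6; +1 → 7.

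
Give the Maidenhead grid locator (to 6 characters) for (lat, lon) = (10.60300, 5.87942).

Shift to the Maidenhead origin (180°W, 90°S): lon 185.8794, lat 100.6030.
Field (20°×10°, letters A–R): lon ⌊185.8794/20⌋ = 9 → J; lat ⌊100.6030/10⌋ = 10 → K.
Square (2°×1°, digits 0–9): lon ⌊5.8794/2⌋ = 2; lat ⌊0.6030/1⌋ = 0.
Subsquare (5′×2.5′, letters a–x): lon ⌊1.8794/0.0833333⌋ = 22 → w; lat ⌊0.6030/0.0416667⌋ = 14 → o.

JK20wo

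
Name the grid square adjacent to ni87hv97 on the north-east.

Longitude extended square 9; +1 → 10, wraps to 0, carry into subsquare.
Longitude subsquare h = 7; +1 → 8 = i.
Latitude extended square 7; +1 → 8.

NI87iv08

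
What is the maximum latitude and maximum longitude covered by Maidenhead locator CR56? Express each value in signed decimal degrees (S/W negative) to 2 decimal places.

Field C=2, R=17: +2·20° lon, +17·10° lat → SW at lon -140°, lat 80°.
Square 5, 6: +5·2° lon, +6·1° lat → SW at lon -130°, lat 86°.
Cell spans 2° lon × 1° lat. NE corner is SW corner plus one full cell.
latitude 87.00, longitude -128.00.

87.00, -128.00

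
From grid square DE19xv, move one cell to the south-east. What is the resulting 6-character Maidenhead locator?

Longitude subsquare x = 23; +1 → 24, wraps to 0 = a, carry into square.
Longitude square 1; +1 → 2.
Latitude subsquare v = 21; −1 → 20 = u.

DE29au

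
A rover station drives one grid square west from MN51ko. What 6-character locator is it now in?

Longitude subsquare k = 10; −1 → 9 = j.
The latitude characters are unchanged.

MN51jo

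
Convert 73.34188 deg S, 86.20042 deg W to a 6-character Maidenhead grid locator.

EB66vp

Add 180° to longitude and 90° to latitude: 93.7996, 16.6581.
Field: 93.7996/20 → 4 → E, 16.6581/10 → 1 → B; chars EB.
Square: 13.7996/2 → 6, 6.6581/1 → 6; chars 66.
Subsquare: 1.7996/0.0833333 → 21 → v, 0.6581/0.0416667 → 15 → p; chars vp.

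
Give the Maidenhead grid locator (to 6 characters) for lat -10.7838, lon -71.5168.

FH49ff

Shift to the Maidenhead origin (180°W, 90°S): lon 108.4832, lat 79.2162.
Field: lon ⌊108.4832/20⌋ = 5 → F; lat ⌊79.2162/10⌋ = 7 → H.
Square: lon ⌊8.4832/2⌋ = 4; lat ⌊9.2162/1⌋ = 9.
Subsquare: lon ⌊0.4832/0.0833333⌋ = 5 → f; lat ⌊0.2162/0.0416667⌋ = 5 → f.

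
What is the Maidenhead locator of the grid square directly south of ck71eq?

Latitude subsquare q = 16; −1 → 15 = p.
The longitude characters are unchanged.

CK71ep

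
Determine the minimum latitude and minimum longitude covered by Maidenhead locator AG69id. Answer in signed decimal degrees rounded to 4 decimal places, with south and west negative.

-20.8750, -167.3333

Field A=0, G=6: +0·20° lon, +6·10° lat → SW at lon -180°, lat -30°.
Square 6, 9: +6·2° lon, +9·1° lat → SW at lon -168°, lat -21°.
Subsquare i=8, d=3: +8·0.0833333° lon, +3·0.0416667° lat → SW at lon -167.333°, lat -20.875°.
latitude -20.8750, longitude -167.3333.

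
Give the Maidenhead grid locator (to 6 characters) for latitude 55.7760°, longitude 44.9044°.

LO25ks

Shift to the Maidenhead origin (180°W, 90°S): lon 224.9044, lat 145.7760.
Field (20°×10°, letters A–R): lon ⌊224.9044/20⌋ = 11 → L; lat ⌊145.7760/10⌋ = 14 → O.
Square (2°×1°, digits 0–9): lon ⌊4.9044/2⌋ = 2; lat ⌊5.7760/1⌋ = 5.
Subsquare (5′×2.5′, letters a–x): lon ⌊0.9044/0.0833333⌋ = 10 → k; lat ⌊0.7760/0.0416667⌋ = 18 → s.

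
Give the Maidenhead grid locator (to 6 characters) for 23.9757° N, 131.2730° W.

CL43ix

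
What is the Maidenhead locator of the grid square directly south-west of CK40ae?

CK30xd

Longitude subsquare a = 0; −1 → -1, wraps to 23 = x, carry into square.
Longitude square 4; −1 → 3.
Latitude subsquare e = 4; −1 → 3 = d.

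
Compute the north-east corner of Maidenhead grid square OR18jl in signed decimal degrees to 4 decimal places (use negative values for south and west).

88.5000, 102.8333

Field O=14, R=17: +14·20° lon, +17·10° lat → SW at lon 100°, lat 80°.
Square 1, 8: +1·2° lon, +8·1° lat → SW at lon 102°, lat 88°.
Subsquare j=9, l=11: +9·0.0833333° lon, +11·0.0416667° lat → SW at lon 102.75°, lat 88.4583°.
Cell spans 0.0833333° lon × 0.0416667° lat. NE corner is SW corner plus one full cell.
latitude 88.5000, longitude 102.8333.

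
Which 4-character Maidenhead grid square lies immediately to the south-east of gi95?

HI04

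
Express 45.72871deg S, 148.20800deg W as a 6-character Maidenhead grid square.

BE54vg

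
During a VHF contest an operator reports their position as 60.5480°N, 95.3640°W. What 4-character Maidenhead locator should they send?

Offset from 180°W / 90°S: lon 84.64°, lat 150.55°.
Field (20°×10°, letters A–R): 84.64/20 → 4 → E, 150.55/10 → 15 → P; chars EP.
Square (2°×1°, digits 0–9): 4.64/2 → 2, 0.55/1 → 0; chars 20.

EP20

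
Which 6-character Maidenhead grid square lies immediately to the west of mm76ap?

Longitude subsquare a = 0; −1 → -1, wraps to 23 = x, carry into square.
Longitude square 7; −1 → 6.
The latitude characters are unchanged.

MM66xp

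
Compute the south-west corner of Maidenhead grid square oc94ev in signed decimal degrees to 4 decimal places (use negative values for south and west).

Field O=14, C=2: +14·20° lon, +2·10° lat → SW at lon 100°, lat -70°.
Square 9, 4: +9·2° lon, +4·1° lat → SW at lon 118°, lat -66°.
Subsquare e=4, v=21: +4·0.0833333° lon, +21·0.0416667° lat → SW at lon 118.333°, lat -65.125°.
latitude -65.1250, longitude 118.3333.

-65.1250, 118.3333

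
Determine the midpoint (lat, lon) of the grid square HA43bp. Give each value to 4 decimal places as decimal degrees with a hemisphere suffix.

Field H=7, A=0: +7·20° lon, +0·10° lat → SW at lon -40°, lat -90°.
Square 4, 3: +4·2° lon, +3·1° lat → SW at lon -32°, lat -87°.
Subsquare b=1, p=15: +1·0.0833333° lon, +15·0.0416667° lat → SW at lon -31.9167°, lat -86.375°.
Cell spans 0.0833333° lon × 0.0416667° lat. Centre is SW corner plus half of each.
latitude 86.3542° S, longitude 31.8750° W.

86.3542° S, 31.8750° W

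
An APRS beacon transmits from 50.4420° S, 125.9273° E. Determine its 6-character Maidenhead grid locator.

PD29xn

Shift to the Maidenhead origin (180°W, 90°S): lon 305.9273, lat 39.5580.
Field: lon ⌊305.9273/20⌋ = 15 → P; lat ⌊39.5580/10⌋ = 3 → D.
Square: lon ⌊5.9273/2⌋ = 2; lat ⌊9.5580/1⌋ = 9.
Subsquare: lon ⌊1.9273/0.0833333⌋ = 23 → x; lat ⌊0.5580/0.0416667⌋ = 13 → n.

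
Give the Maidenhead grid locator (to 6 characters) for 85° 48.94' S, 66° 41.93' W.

Add 180° to longitude and 90° to latitude: 113.3012, 4.1843.
Field (20°×10°, letters A–R): lon ⌊113.3012/20⌋ = 5 → F; lat ⌊4.1843/10⌋ = 0 → A.
Square (2°×1°, digits 0–9): lon ⌊13.3012/2⌋ = 6; lat ⌊4.1843/1⌋ = 4.
Subsquare (5′×2.5′, letters a–x): lon ⌊1.3012/0.0833333⌋ = 15 → p; lat ⌊0.1843/0.0416667⌋ = 4 → e.

FA64pe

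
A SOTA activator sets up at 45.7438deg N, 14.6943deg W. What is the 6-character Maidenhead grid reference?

IN25pr

Offset from 180°W / 90°S: lon 165.3057°, lat 135.7438°.
Field (20°×10°, letters A–R): lon ⌊165.3057/20⌋ = 8 → I; lat ⌊135.7438/10⌋ = 13 → N.
Square (2°×1°, digits 0–9): lon ⌊5.3057/2⌋ = 2; lat ⌊5.7438/1⌋ = 5.
Subsquare (5′×2.5′, letters a–x): lon ⌊1.3057/0.0833333⌋ = 15 → p; lat ⌊0.7438/0.0416667⌋ = 17 → r.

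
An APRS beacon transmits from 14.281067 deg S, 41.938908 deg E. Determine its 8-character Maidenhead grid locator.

LH05xr22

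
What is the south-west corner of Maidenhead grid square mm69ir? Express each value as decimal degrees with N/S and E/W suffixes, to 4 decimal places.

39.7083° N, 72.6667° E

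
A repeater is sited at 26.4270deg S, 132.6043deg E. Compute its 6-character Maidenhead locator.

PG63hn

Shift to the Maidenhead origin (180°W, 90°S): lon 312.6043, lat 63.5730.
Field: 312.6043/20 → 15 → P, 63.5730/10 → 6 → G; chars PG.
Square: 12.6043/2 → 6, 3.5730/1 → 3; chars 63.
Subsquare: 0.6043/0.0833333 → 7 → h, 0.5730/0.0416667 → 13 → n; chars hn.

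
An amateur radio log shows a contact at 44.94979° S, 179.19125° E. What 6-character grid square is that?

RE95ob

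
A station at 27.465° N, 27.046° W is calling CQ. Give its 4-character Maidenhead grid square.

Offset from 180°W / 90°S: lon 152.95°, lat 117.47°.
Field (20°×10°, letters A–R): 152.95/20 → 7 → H, 117.47/10 → 11 → L; chars HL.
Square (2°×1°, digits 0–9): 12.95/2 → 6, 7.47/1 → 7; chars 67.

HL67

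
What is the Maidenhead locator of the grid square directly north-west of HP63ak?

Longitude subsquare a = 0; −1 → -1, wraps to 23 = x, carry into square.
Longitude square 6; −1 → 5.
Latitude subsquare k = 10; +1 → 11 = l.

HP53xl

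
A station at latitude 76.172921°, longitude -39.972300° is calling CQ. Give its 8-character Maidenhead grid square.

HQ06ae31

Shift to the Maidenhead origin (180°W, 90°S): lon 140.02770, lat 166.17292.
Field (20°×10°, letters A–R): 140.02770/20 → 7 → H, 166.17292/10 → 16 → Q; chars HQ.
Square (2°×1°, digits 0–9): 0.02770/2 → 0, 6.17292/1 → 6; chars 06.
Subsquare (5′×2.5′, letters a–x): 0.02770/0.0833333 → 0 → a, 0.17292/0.0416667 → 4 → e; chars ae.
Extended square (30″×15″, digits 0–9): 0.02770/0.00833333 → 3, 0.00625/0.00416667 → 1; chars 31.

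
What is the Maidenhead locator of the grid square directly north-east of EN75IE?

EN75jf

Longitude subsquare i = 8; +1 → 9 = j.
Latitude subsquare e = 4; +1 → 5 = f.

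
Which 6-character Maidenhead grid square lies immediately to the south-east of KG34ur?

KG34vq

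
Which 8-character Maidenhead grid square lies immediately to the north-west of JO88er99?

JO88es80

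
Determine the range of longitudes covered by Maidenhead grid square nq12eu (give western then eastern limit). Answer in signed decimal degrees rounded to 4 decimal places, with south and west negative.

82.3333, 82.4167

Field N=13, Q=16: +13·20° lon, +16·10° lat → SW at lon 80°, lat 70°.
Square 1, 2: +1·2° lon, +2·1° lat → SW at lon 82°, lat 72°.
Subsquare e=4, u=20: +4·0.0833333° lon, +20·0.0416667° lat → SW at lon 82.3333°, lat 72.8333°.
Cell spans 0.0833333° lon × 0.0416667° lat.
west 82.3333, east 82.4167.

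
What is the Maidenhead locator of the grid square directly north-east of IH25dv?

Longitude subsquare d = 3; +1 → 4 = e.
Latitude subsquare v = 21; +1 → 22 = w.

IH25ew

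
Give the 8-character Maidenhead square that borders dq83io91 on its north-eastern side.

DQ83jo02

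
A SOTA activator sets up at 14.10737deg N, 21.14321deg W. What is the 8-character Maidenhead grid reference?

HK94kc25

Shift to the Maidenhead origin (180°W, 90°S): lon 158.85679, lat 104.10737.
Field: lon ⌊158.85679/20⌋ = 7 → H; lat ⌊104.10737/10⌋ = 10 → K.
Square: lon ⌊18.85679/2⌋ = 9; lat ⌊4.10737/1⌋ = 4.
Subsquare: lon ⌊0.85679/0.0833333⌋ = 10 → k; lat ⌊0.10737/0.0416667⌋ = 2 → c.
Extended square: lon ⌊0.02346/0.00833333⌋ = 2; lat ⌊0.02404/0.00416667⌋ = 5.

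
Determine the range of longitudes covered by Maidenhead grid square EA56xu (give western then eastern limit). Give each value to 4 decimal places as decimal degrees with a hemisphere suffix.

88.0833° W, 88.0000° W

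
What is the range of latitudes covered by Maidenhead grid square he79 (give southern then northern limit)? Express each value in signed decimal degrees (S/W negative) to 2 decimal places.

Field H=7, E=4: +7·20° lon, +4·10° lat → SW at lon -40°, lat -50°.
Square 7, 9: +7·2° lon, +9·1° lat → SW at lon -26°, lat -41°.
Cell spans 2° lon × 1° lat.
south -41.00, north -40.00.

-41.00, -40.00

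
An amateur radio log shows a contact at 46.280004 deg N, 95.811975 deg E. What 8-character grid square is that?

Add 180° to longitude and 90° to latitude: 275.81198, 136.28000.
Field (20°×10°, letters A–R): lon ⌊275.81198/20⌋ = 13 → N; lat ⌊136.28000/10⌋ = 13 → N.
Square (2°×1°, digits 0–9): lon ⌊15.81198/2⌋ = 7; lat ⌊6.28000/1⌋ = 6.
Subsquare (5′×2.5′, letters a–x): lon ⌊1.81198/0.0833333⌋ = 21 → v; lat ⌊0.28000/0.0416667⌋ = 6 → g.
Extended square (30″×15″, digits 0–9): lon ⌊0.06198/0.00833333⌋ = 7; lat ⌊0.03000/0.00416667⌋ = 7.

NN76vg77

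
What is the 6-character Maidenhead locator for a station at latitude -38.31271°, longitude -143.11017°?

BF81kq

Add 180° to longitude and 90° to latitude: 36.8898, 51.6873.
Field (20°×10°, letters A–R): 36.8898/20 → 1 → B, 51.6873/10 → 5 → F; chars BF.
Square (2°×1°, digits 0–9): 16.8898/2 → 8, 1.6873/1 → 1; chars 81.
Subsquare (5′×2.5′, letters a–x): 0.8898/0.0833333 → 10 → k, 0.6873/0.0416667 → 16 → q; chars kq.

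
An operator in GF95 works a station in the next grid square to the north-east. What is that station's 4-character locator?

Longitude square 9; +1 → 10, wraps to 0, carry into field.
Longitude field G = 6; +1 → 7 = H.
Latitude square 5; +1 → 6.

HF06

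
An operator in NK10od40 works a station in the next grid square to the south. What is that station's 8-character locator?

Latitude extended square 0; −1 → -1, wraps to 9, carry into subsquare.
Latitude subsquare d = 3; −1 → 2 = c.
The longitude characters are unchanged.

NK10oc49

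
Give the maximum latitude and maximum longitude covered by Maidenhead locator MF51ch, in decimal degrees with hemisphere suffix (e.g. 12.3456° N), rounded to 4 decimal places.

38.6667° S, 70.2500° E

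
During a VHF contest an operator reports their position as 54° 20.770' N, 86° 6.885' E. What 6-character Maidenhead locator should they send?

NO34bi

Shift to the Maidenhead origin (180°W, 90°S): lon 266.1148, lat 144.3462.
Field (20°×10°, letters A–R): lon ⌊266.1148/20⌋ = 13 → N; lat ⌊144.3462/10⌋ = 14 → O.
Square (2°×1°, digits 0–9): lon ⌊6.1148/2⌋ = 3; lat ⌊4.3462/1⌋ = 4.
Subsquare (5′×2.5′, letters a–x): lon ⌊0.1148/0.0833333⌋ = 1 → b; lat ⌊0.3462/0.0416667⌋ = 8 → i.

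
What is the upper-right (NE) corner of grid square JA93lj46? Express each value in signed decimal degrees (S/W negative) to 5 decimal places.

-86.59583, 18.95833

Field J=9, A=0: +9·20° lon, +0·10° lat → SW at lon 0°, lat -90°.
Square 9, 3: +9·2° lon, +3·1° lat → SW at lon 18°, lat -87°.
Subsquare l=11, j=9: +11·0.0833333° lon, +9·0.0416667° lat → SW at lon 18.9167°, lat -86.625°.
Extended square 4, 6: +4·0.00833333° lon, +6·0.00416667° lat → SW at lon 18.95°, lat -86.6°.
Cell spans 0.00833333° lon × 0.00416667° lat. NE corner is SW corner plus one full cell.
latitude -86.59583, longitude 18.95833.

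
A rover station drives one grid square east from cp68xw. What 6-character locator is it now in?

Longitude subsquare x = 23; +1 → 24, wraps to 0 = a, carry into square.
Longitude square 6; +1 → 7.
The latitude characters are unchanged.

CP78aw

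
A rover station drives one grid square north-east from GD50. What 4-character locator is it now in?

GD61

Longitude square 5; +1 → 6.
Latitude square 0; +1 → 1.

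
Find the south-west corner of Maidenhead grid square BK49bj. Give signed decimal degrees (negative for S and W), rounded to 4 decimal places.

19.3750, -151.9167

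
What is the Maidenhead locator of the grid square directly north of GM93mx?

GM94ma

Latitude subsquare x = 23; +1 → 24, wraps to 0 = a, carry into square.
Latitude square 3; +1 → 4.
The longitude characters are unchanged.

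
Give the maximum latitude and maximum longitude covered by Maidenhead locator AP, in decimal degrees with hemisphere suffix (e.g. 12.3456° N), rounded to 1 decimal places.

70.0° N, 160.0° W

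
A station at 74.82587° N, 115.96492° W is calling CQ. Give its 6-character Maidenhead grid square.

Shift to the Maidenhead origin (180°W, 90°S): lon 64.0351, lat 164.8259.
Field: lon ⌊64.0351/20⌋ = 3 → D; lat ⌊164.8259/10⌋ = 16 → Q.
Square: lon ⌊4.0351/2⌋ = 2; lat ⌊4.8259/1⌋ = 4.
Subsquare: lon ⌊0.0351/0.0833333⌋ = 0 → a; lat ⌊0.8259/0.0416667⌋ = 19 → t.

DQ24at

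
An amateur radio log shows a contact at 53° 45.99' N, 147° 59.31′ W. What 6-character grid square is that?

Add 180° to longitude and 90° to latitude: 32.0115, 143.7665.
Field: lon ⌊32.0115/20⌋ = 1 → B; lat ⌊143.7665/10⌋ = 14 → O.
Square: lon ⌊12.0115/2⌋ = 6; lat ⌊3.7665/1⌋ = 3.
Subsquare: lon ⌊0.0115/0.0833333⌋ = 0 → a; lat ⌊0.7665/0.0416667⌋ = 18 → s.

BO63as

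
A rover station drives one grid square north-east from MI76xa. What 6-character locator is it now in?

Longitude subsquare x = 23; +1 → 24, wraps to 0 = a, carry into square.
Longitude square 7; +1 → 8.
Latitude subsquare a = 0; +1 → 1 = b.

MI86ab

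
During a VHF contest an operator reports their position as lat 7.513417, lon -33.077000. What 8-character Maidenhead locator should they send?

HJ37lm03

Add 180° to longitude and 90° to latitude: 146.92300, 97.51342.
Field (20°×10°, letters A–R): 146.92300/20 → 7 → H, 97.51342/10 → 9 → J; chars HJ.
Square (2°×1°, digits 0–9): 6.92300/2 → 3, 7.51342/1 → 7; chars 37.
Subsquare (5′×2.5′, letters a–x): 0.92300/0.0833333 → 11 → l, 0.51342/0.0416667 → 12 → m; chars lm.
Extended square (30″×15″, digits 0–9): 0.00633/0.00833333 → 0, 0.01342/0.00416667 → 3; chars 03.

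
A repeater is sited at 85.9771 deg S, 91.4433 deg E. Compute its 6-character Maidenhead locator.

NA54ra

Add 180° to longitude and 90° to latitude: 271.4433, 4.0229.
Field: lon ⌊271.4433/20⌋ = 13 → N; lat ⌊4.0229/10⌋ = 0 → A.
Square: lon ⌊11.4433/2⌋ = 5; lat ⌊4.0229/1⌋ = 4.
Subsquare: lon ⌊1.4433/0.0833333⌋ = 17 → r; lat ⌊0.0229/0.0416667⌋ = 0 → a.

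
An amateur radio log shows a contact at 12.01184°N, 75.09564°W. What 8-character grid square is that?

FK22ka82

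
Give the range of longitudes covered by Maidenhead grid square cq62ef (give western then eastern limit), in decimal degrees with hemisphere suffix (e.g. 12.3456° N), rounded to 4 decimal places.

Field C=2, Q=16: +2·20° lon, +16·10° lat → SW at lon -140°, lat 70°.
Square 6, 2: +6·2° lon, +2·1° lat → SW at lon -128°, lat 72°.
Subsquare e=4, f=5: +4·0.0833333° lon, +5·0.0416667° lat → SW at lon -127.667°, lat 72.2083°.
Cell spans 0.0833333° lon × 0.0416667° lat.
west 127.6667° W, east 127.5833° W.

127.6667° W, 127.5833° W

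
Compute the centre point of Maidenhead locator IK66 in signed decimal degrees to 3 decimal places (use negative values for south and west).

16.500, -7.000

Field I=8, K=10: +8·20° lon, +10·10° lat → SW at lon -20°, lat 10°.
Square 6, 6: +6·2° lon, +6·1° lat → SW at lon -8°, lat 16°.
Cell spans 2° lon × 1° lat. Centre is SW corner plus half of each.
latitude 16.500, longitude -7.000.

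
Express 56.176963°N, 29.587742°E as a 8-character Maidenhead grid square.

Shift to the Maidenhead origin (180°W, 90°S): lon 209.58774, lat 146.17696.
Field: 209.58774/20 → 10 → K, 146.17696/10 → 14 → O; chars KO.
Square: 9.58774/2 → 4, 6.17696/1 → 6; chars 46.
Subsquare: 1.58774/0.0833333 → 19 → t, 0.17696/0.0416667 → 4 → e; chars te.
Extended square: 0.00441/0.00833333 → 0, 0.01030/0.00416667 → 2; chars 02.

KO46te02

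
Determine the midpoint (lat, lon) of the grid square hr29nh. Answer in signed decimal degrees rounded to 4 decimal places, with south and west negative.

Field H=7, R=17: +7·20° lon, +17·10° lat → SW at lon -40°, lat 80°.
Square 2, 9: +2·2° lon, +9·1° lat → SW at lon -36°, lat 89°.
Subsquare n=13, h=7: +13·0.0833333° lon, +7·0.0416667° lat → SW at lon -34.9167°, lat 89.2917°.
Cell spans 0.0833333° lon × 0.0416667° lat. Centre is SW corner plus half of each.
latitude 89.3125, longitude -34.8750.

89.3125, -34.8750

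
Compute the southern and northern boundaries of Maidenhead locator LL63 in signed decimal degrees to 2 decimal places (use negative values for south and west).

Field L=11, L=11: +11·20° lon, +11·10° lat → SW at lon 40°, lat 20°.
Square 6, 3: +6·2° lon, +3·1° lat → SW at lon 52°, lat 23°.
Cell spans 2° lon × 1° lat.
south 23.00, north 24.00.

23.00, 24.00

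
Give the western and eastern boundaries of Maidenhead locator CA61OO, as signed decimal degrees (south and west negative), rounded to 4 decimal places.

Field C=2, A=0: +2·20° lon, +0·10° lat → SW at lon -140°, lat -90°.
Square 6, 1: +6·2° lon, +1·1° lat → SW at lon -128°, lat -89°.
Subsquare o=14, o=14: +14·0.0833333° lon, +14·0.0416667° lat → SW at lon -126.833°, lat -88.4167°.
Cell spans 0.0833333° lon × 0.0416667° lat.
west -126.8333, east -126.7500.

-126.8333, -126.7500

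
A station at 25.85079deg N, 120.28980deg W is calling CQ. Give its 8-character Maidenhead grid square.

CL95uu54

Shift to the Maidenhead origin (180°W, 90°S): lon 59.71020, lat 115.85079.
Field: 59.71020/20 → 2 → C, 115.85079/10 → 11 → L; chars CL.
Square: 19.71020/2 → 9, 5.85079/1 → 5; chars 95.
Subsquare: 1.71020/0.0833333 → 20 → u, 0.85079/0.0416667 → 20 → u; chars uu.
Extended square: 0.04353/0.00833333 → 5, 0.01746/0.00416667 → 4; chars 54.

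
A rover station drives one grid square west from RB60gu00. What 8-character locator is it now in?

Longitude extended square 0; −1 → -1, wraps to 9, carry into subsquare.
Longitude subsquare g = 6; −1 → 5 = f.
The latitude characters are unchanged.

RB60fu90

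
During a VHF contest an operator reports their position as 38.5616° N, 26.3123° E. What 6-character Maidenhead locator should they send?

Shift to the Maidenhead origin (180°W, 90°S): lon 206.3123, lat 128.5616.
Field: 206.3123/20 → 10 → K, 128.5616/10 → 12 → M; chars KM.
Square: 6.3123/2 → 3, 8.5616/1 → 8; chars 38.
Subsquare: 0.3123/0.0833333 → 3 → d, 0.5616/0.0416667 → 13 → n; chars dn.

KM38dn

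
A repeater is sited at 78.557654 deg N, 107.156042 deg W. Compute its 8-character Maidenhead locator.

DQ68kn13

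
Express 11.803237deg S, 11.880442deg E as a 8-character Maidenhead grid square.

JH58we57

Add 180° to longitude and 90° to latitude: 191.88044, 78.19676.
Field (20°×10°, letters A–R): lon ⌊191.88044/20⌋ = 9 → J; lat ⌊78.19676/10⌋ = 7 → H.
Square (2°×1°, digits 0–9): lon ⌊11.88044/2⌋ = 5; lat ⌊8.19676/1⌋ = 8.
Subsquare (5′×2.5′, letters a–x): lon ⌊1.88044/0.0833333⌋ = 22 → w; lat ⌊0.19676/0.0416667⌋ = 4 → e.
Extended square (30″×15″, digits 0–9): lon ⌊0.04711/0.00833333⌋ = 5; lat ⌊0.03010/0.00416667⌋ = 7.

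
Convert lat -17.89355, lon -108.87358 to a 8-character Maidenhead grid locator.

DH52nc55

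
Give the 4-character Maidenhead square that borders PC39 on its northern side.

PD30

Latitude square 9; +1 → 10, wraps to 0, carry into field.
Latitude field C = 2; +1 → 3 = D.
The longitude characters are unchanged.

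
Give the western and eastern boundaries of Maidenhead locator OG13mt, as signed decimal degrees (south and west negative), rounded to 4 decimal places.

Field O=14, G=6: +14·20° lon, +6·10° lat → SW at lon 100°, lat -30°.
Square 1, 3: +1·2° lon, +3·1° lat → SW at lon 102°, lat -27°.
Subsquare m=12, t=19: +12·0.0833333° lon, +19·0.0416667° lat → SW at lon 103°, lat -26.2083°.
Cell spans 0.0833333° lon × 0.0416667° lat.
west 103.0000, east 103.0833.

103.0000, 103.0833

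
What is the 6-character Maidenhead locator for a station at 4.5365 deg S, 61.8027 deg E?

Shift to the Maidenhead origin (180°W, 90°S): lon 241.8027, lat 85.4635.
Field (20°×10°, letters A–R): 241.8027/20 → 12 → M, 85.4635/10 → 8 → I; chars MI.
Square (2°×1°, digits 0–9): 1.8027/2 → 0, 5.4635/1 → 5; chars 05.
Subsquare (5′×2.5′, letters a–x): 1.8027/0.0833333 → 21 → v, 0.4635/0.0416667 → 11 → l; chars vl.

MI05vl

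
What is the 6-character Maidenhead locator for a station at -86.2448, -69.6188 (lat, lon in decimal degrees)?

FA53es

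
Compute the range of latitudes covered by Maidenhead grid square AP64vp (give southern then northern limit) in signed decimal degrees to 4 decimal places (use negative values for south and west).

64.6250, 64.6667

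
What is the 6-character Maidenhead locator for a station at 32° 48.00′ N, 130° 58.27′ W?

CM42mt

Offset from 180°W / 90°S: lon 49.0288°, lat 122.8000°.
Field (20°×10°, letters A–R): 49.0288/20 → 2 → C, 122.8000/10 → 12 → M; chars CM.
Square (2°×1°, digits 0–9): 9.0288/2 → 4, 2.8000/1 → 2; chars 42.
Subsquare (5′×2.5′, letters a–x): 1.0288/0.0833333 → 12 → m, 0.8000/0.0416667 → 19 → t; chars mt.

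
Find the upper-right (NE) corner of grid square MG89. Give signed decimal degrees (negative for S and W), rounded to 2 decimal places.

-20.00, 78.00

Field M=12, G=6: +12·20° lon, +6·10° lat → SW at lon 60°, lat -30°.
Square 8, 9: +8·2° lon, +9·1° lat → SW at lon 76°, lat -21°.
Cell spans 2° lon × 1° lat. NE corner is SW corner plus one full cell.
latitude -20.00, longitude 78.00.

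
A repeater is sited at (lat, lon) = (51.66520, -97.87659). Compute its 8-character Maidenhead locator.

Shift to the Maidenhead origin (180°W, 90°S): lon 82.12341, lat 141.66520.
Field (20°×10°, letters A–R): lon ⌊82.12341/20⌋ = 4 → E; lat ⌊141.66520/10⌋ = 14 → O.
Square (2°×1°, digits 0–9): lon ⌊2.12341/2⌋ = 1; lat ⌊1.66520/1⌋ = 1.
Subsquare (5′×2.5′, letters a–x): lon ⌊0.12341/0.0833333⌋ = 1 → b; lat ⌊0.66520/0.0416667⌋ = 15 → p.
Extended square (30″×15″, digits 0–9): lon ⌊0.04008/0.00833333⌋ = 4; lat ⌊0.04020/0.00416667⌋ = 9.

EO11bp49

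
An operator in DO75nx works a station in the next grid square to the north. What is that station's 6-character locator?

Latitude subsquare x = 23; +1 → 24, wraps to 0 = a, carry into square.
Latitude square 5; +1 → 6.
The longitude characters are unchanged.

DO76na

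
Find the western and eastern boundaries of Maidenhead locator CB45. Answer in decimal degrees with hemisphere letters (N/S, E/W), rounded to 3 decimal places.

132.000° W, 130.000° W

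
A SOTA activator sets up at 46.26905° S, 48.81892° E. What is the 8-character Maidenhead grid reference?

LE43jr85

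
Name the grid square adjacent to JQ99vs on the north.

JQ99vt

Latitude subsquare s = 18; +1 → 19 = t.
The longitude characters are unchanged.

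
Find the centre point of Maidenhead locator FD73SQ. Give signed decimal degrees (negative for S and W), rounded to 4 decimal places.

-56.3125, -64.4583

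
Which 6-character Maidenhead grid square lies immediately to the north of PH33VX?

PH34va

Latitude subsquare x = 23; +1 → 24, wraps to 0 = a, carry into square.
Latitude square 3; +1 → 4.
The longitude characters are unchanged.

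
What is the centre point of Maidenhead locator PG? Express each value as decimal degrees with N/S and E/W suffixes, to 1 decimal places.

Field P=15, G=6: +15·20° lon, +6·10° lat → SW at lon 120°, lat -30°.
Cell spans 20° lon × 10° lat. Centre is SW corner plus half of each.
latitude 25.0° S, longitude 130.0° E.

25.0° S, 130.0° E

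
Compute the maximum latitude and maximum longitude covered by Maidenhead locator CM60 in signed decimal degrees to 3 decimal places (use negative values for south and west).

31.000, -126.000

Field C=2, M=12: +2·20° lon, +12·10° lat → SW at lon -140°, lat 30°.
Square 6, 0: +6·2° lon, +0·1° lat → SW at lon -128°, lat 30°.
Cell spans 2° lon × 1° lat. NE corner is SW corner plus one full cell.
latitude 31.000, longitude -126.000.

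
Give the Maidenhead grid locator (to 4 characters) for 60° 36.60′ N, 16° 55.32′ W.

Offset from 180°W / 90°S: lon 163.08°, lat 150.61°.
Field: 163.08/20 → 8 → I, 150.61/10 → 15 → P; chars IP.
Square: 3.08/2 → 1, 0.61/1 → 0; chars 10.

IP10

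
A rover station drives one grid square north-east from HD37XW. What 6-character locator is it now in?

HD47ax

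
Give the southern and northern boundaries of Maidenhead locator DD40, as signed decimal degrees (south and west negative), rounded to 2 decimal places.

Field D=3, D=3: +3·20° lon, +3·10° lat → SW at lon -120°, lat -60°.
Square 4, 0: +4·2° lon, +0·1° lat → SW at lon -112°, lat -60°.
Cell spans 2° lon × 1° lat.
south -60.00, north -59.00.

-60.00, -59.00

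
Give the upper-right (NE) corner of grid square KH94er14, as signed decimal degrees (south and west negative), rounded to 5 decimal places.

Field K=10, H=7: +10·20° lon, +7·10° lat → SW at lon 20°, lat -20°.
Square 9, 4: +9·2° lon, +4·1° lat → SW at lon 38°, lat -16°.
Subsquare e=4, r=17: +4·0.0833333° lon, +17·0.0416667° lat → SW at lon 38.3333°, lat -15.2917°.
Extended square 1, 4: +1·0.00833333° lon, +4·0.00416667° lat → SW at lon 38.3417°, lat -15.275°.
Cell spans 0.00833333° lon × 0.00416667° lat. NE corner is SW corner plus one full cell.
latitude -15.27083, longitude 38.35000.

-15.27083, 38.35000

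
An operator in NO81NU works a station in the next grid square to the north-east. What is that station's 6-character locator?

Longitude subsquare n = 13; +1 → 14 = o.
Latitude subsquare u = 20; +1 → 21 = v.

NO81ov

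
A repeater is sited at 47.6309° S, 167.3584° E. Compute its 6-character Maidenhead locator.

Offset from 180°W / 90°S: lon 347.3584°, lat 42.3691°.
Field (20°×10°, letters A–R): lon ⌊347.3584/20⌋ = 17 → R; lat ⌊42.3691/10⌋ = 4 → E.
Square (2°×1°, digits 0–9): lon ⌊7.3584/2⌋ = 3; lat ⌊2.3691/1⌋ = 2.
Subsquare (5′×2.5′, letters a–x): lon ⌊1.3584/0.0833333⌋ = 16 → q; lat ⌊0.3691/0.0416667⌋ = 8 → i.

RE32qi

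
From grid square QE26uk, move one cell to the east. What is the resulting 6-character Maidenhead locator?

Longitude subsquare u = 20; +1 → 21 = v.
The latitude characters are unchanged.

QE26vk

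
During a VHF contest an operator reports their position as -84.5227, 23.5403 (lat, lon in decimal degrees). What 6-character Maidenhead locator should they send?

Add 180° to longitude and 90° to latitude: 203.5403, 5.4773.
Field (20°×10°, letters A–R): lon ⌊203.5403/20⌋ = 10 → K; lat ⌊5.4773/10⌋ = 0 → A.
Square (2°×1°, digits 0–9): lon ⌊3.5403/2⌋ = 1; lat ⌊5.4773/1⌋ = 5.
Subsquare (5′×2.5′, letters a–x): lon ⌊1.5403/0.0833333⌋ = 18 → s; lat ⌊0.4773/0.0416667⌋ = 11 → l.

KA15sl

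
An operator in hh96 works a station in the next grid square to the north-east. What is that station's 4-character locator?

IH07

Longitude square 9; +1 → 10, wraps to 0, carry into field.
Longitude field H = 7; +1 → 8 = I.
Latitude square 6; +1 → 7.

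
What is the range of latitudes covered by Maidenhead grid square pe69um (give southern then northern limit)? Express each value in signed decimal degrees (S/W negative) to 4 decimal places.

-40.5000, -40.4583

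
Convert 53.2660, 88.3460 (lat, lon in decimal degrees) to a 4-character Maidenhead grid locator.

NO43

Shift to the Maidenhead origin (180°W, 90°S): lon 268.35, lat 143.27.
Field: lon ⌊268.35/20⌋ = 13 → N; lat ⌊143.27/10⌋ = 14 → O.
Square: lon ⌊8.35/2⌋ = 4; lat ⌊3.27/1⌋ = 3.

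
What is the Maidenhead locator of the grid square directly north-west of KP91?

KP82

Longitude square 9; −1 → 8.
Latitude square 1; +1 → 2.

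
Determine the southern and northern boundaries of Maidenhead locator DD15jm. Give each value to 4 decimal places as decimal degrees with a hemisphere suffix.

Field D=3, D=3: +3·20° lon, +3·10° lat → SW at lon -120°, lat -60°.
Square 1, 5: +1·2° lon, +5·1° lat → SW at lon -118°, lat -55°.
Subsquare j=9, m=12: +9·0.0833333° lon, +12·0.0416667° lat → SW at lon -117.25°, lat -54.5°.
Cell spans 0.0833333° lon × 0.0416667° lat.
south 54.5000° S, north 54.4583° S.

54.5000° S, 54.4583° S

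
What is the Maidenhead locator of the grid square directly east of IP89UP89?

IP89up99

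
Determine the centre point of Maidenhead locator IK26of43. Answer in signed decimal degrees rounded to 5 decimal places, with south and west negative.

Field I=8, K=10: +8·20° lon, +10·10° lat → SW at lon -20°, lat 10°.
Square 2, 6: +2·2° lon, +6·1° lat → SW at lon -16°, lat 16°.
Subsquare o=14, f=5: +14·0.0833333° lon, +5·0.0416667° lat → SW at lon -14.8333°, lat 16.2083°.
Extended square 4, 3: +4·0.00833333° lon, +3·0.00416667° lat → SW at lon -14.8°, lat 16.2208°.
Cell spans 0.00833333° lon × 0.00416667° lat. Centre is SW corner plus half of each.
latitude 16.22292, longitude -14.79583.

16.22292, -14.79583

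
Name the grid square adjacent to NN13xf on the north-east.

Longitude subsquare x = 23; +1 → 24, wraps to 0 = a, carry into square.
Longitude square 1; +1 → 2.
Latitude subsquare f = 5; +1 → 6 = g.

NN23ag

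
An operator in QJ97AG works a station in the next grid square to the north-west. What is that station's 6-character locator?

QJ87xh

Longitude subsquare a = 0; −1 → -1, wraps to 23 = x, carry into square.
Longitude square 9; −1 → 8.
Latitude subsquare g = 6; +1 → 7 = h.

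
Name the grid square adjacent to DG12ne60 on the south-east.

DG12nd79

Longitude extended square 6; +1 → 7.
Latitude extended square 0; −1 → -1, wraps to 9, carry into subsquare.
Latitude subsquare e = 4; −1 → 3 = d.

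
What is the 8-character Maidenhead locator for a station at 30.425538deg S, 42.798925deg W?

GF89on47

Add 180° to longitude and 90° to latitude: 137.20108, 59.57446.
Field: 137.20108/20 → 6 → G, 59.57446/10 → 5 → F; chars GF.
Square: 17.20108/2 → 8, 9.57446/1 → 9; chars 89.
Subsquare: 1.20108/0.0833333 → 14 → o, 0.57446/0.0416667 → 13 → n; chars on.
Extended square: 0.03441/0.00833333 → 4, 0.03280/0.00416667 → 7; chars 47.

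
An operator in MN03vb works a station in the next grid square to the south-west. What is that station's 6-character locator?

Longitude subsquare v = 21; −1 → 20 = u.
Latitude subsquare b = 1; −1 → 0 = a.

MN03ua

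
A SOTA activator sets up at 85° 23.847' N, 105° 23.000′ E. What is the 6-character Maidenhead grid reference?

OR25qj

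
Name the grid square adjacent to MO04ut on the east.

Longitude subsquare u = 20; +1 → 21 = v.
The latitude characters are unchanged.

MO04vt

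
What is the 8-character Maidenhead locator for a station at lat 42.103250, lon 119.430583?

ON92rc14

Offset from 180°W / 90°S: lon 299.43058°, lat 132.10325°.
Field: lon ⌊299.43058/20⌋ = 14 → O; lat ⌊132.10325/10⌋ = 13 → N.
Square: lon ⌊19.43058/2⌋ = 9; lat ⌊2.10325/1⌋ = 2.
Subsquare: lon ⌊1.43058/0.0833333⌋ = 17 → r; lat ⌊0.10325/0.0416667⌋ = 2 → c.
Extended square: lon ⌊0.01392/0.00833333⌋ = 1; lat ⌊0.01992/0.00416667⌋ = 4.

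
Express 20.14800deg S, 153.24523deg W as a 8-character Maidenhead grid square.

BG39ju04

Offset from 180°W / 90°S: lon 26.75477°, lat 69.85200°.
Field: 26.75477/20 → 1 → B, 69.85200/10 → 6 → G; chars BG.
Square: 6.75477/2 → 3, 9.85200/1 → 9; chars 39.
Subsquare: 0.75477/0.0833333 → 9 → j, 0.85200/0.0416667 → 20 → u; chars ju.
Extended square: 0.00477/0.00833333 → 0, 0.01867/0.00416667 → 4; chars 04.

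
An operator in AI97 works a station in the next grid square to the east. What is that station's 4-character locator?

Longitude square 9; +1 → 10, wraps to 0, carry into field.
Longitude field A = 0; +1 → 1 = B.
The latitude characters are unchanged.

BI07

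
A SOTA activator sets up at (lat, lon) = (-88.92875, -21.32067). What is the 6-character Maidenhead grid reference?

Add 180° to longitude and 90° to latitude: 158.6793, 1.0713.
Field (20°×10°, letters A–R): lon ⌊158.6793/20⌋ = 7 → H; lat ⌊1.0713/10⌋ = 0 → A.
Square (2°×1°, digits 0–9): lon ⌊18.6793/2⌋ = 9; lat ⌊1.0713/1⌋ = 1.
Subsquare (5′×2.5′, letters a–x): lon ⌊0.6793/0.0833333⌋ = 8 → i; lat ⌊0.0713/0.0416667⌋ = 1 → b.

HA91ib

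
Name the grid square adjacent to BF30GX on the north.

Latitude subsquare x = 23; +1 → 24, wraps to 0 = a, carry into square.
Latitude square 0; +1 → 1.
The longitude characters are unchanged.

BF31ga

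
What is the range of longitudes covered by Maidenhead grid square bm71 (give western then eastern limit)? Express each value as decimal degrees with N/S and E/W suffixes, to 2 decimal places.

Field B=1, M=12: +1·20° lon, +12·10° lat → SW at lon -160°, lat 30°.
Square 7, 1: +7·2° lon, +1·1° lat → SW at lon -146°, lat 31°.
Cell spans 2° lon × 1° lat.
west 146.00° W, east 144.00° W.

146.00° W, 144.00° W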